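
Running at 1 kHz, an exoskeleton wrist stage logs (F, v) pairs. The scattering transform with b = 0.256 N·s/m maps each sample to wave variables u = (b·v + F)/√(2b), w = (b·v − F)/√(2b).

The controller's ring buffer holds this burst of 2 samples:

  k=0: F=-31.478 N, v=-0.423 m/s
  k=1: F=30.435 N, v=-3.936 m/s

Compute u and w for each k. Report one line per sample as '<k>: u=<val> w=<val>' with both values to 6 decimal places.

0: u=-44.143179 w=43.840505
1: u=41.126019 w=-43.942392

k=0: b·v=0.256×(-0.423)=-0.108288; √(2b)=0.715542; u=(-0.108288+(-31.478))/0.715542=-44.143179, w=(-0.108288−(-31.478))/0.715542=43.840505
k=1: b·v=0.256×(-3.936)=-1.007616; √(2b)=0.715542; u=(-1.007616+30.435)/0.715542=41.126019, w=(-1.007616−30.435)/0.715542=-43.942392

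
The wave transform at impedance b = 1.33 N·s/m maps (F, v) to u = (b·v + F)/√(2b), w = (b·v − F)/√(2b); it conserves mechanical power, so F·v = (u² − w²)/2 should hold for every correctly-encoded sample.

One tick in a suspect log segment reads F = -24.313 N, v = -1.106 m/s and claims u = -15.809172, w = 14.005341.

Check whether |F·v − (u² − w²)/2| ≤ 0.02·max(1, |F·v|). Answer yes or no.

F·v = (-24.313)×(-1.106) = 26.890178 W.
(u² − w²)/2 = (249.929919 − 196.149577)/2 = 26.890171 W.
|Δ| = 0.000007;  2% of max(1, |F·v|) = 0.537804.

yes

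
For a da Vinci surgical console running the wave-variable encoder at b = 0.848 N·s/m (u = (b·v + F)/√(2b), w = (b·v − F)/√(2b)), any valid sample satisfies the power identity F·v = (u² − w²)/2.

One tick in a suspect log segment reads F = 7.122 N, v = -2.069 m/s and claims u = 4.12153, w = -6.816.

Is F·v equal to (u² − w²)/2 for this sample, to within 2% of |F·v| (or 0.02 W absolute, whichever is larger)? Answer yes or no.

yes

F·v = 7.122×(-2.069) = -14.73542 W.
(u² − w²)/2 = (16.98701 − 46.45786)/2 = -14.73542 W.
|Δ| = 0.00001;  2% of max(1, |F·v|) = 0.29471.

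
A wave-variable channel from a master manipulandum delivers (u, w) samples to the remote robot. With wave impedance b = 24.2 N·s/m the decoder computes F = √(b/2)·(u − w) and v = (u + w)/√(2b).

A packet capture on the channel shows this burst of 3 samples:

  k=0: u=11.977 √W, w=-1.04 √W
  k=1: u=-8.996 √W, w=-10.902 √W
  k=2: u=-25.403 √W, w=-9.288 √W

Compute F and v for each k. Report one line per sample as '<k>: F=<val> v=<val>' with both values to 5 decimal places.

k=0: u−w=13.01700, u+w=10.93700; √(b/2)=3.47851, √(2b)=6.95701; F=3.47851×13.017=45.27971, v=10.93700/6.95701=1.57208
k=1: u−w=1.90600, u+w=-19.89800; √(b/2)=3.47851, √(2b)=6.95701; F=3.47851×1.906=6.63003, v=-19.89800/6.95701=-2.86014
k=2: u−w=-16.11500, u+w=-34.69100; √(b/2)=3.47851, √(2b)=6.95701; F=3.47851×(-16.115)=-56.05611, v=-34.69100/6.95701=-4.98648

0: F=45.27971 v=1.57208
1: F=6.63003 v=-2.86014
2: F=-56.05611 v=-4.98648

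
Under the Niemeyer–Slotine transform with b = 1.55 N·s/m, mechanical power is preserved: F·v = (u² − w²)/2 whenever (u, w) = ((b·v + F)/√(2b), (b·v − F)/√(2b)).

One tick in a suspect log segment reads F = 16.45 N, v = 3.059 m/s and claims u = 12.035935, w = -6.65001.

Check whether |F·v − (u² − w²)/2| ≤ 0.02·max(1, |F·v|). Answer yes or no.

yes

F·v = 16.45×3.059 = 50.320550 W.
(u² − w²)/2 = (144.863731 − 44.222633)/2 = 50.320549 W.
|Δ| = 0.000001;  2% of max(1, |F·v|) = 1.006411.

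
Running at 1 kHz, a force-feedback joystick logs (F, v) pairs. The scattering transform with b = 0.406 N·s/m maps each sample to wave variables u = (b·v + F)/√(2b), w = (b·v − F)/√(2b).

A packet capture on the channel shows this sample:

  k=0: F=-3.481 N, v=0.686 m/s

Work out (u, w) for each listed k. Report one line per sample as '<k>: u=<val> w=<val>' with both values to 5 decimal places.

0: u=-3.55393 w=4.17209

k=0: b·v=0.406×0.686=0.27852; √(2b)=0.90111; u=(0.27852+(-3.481))/0.90111=-3.55393, w=(0.27852−(-3.481))/0.90111=4.17209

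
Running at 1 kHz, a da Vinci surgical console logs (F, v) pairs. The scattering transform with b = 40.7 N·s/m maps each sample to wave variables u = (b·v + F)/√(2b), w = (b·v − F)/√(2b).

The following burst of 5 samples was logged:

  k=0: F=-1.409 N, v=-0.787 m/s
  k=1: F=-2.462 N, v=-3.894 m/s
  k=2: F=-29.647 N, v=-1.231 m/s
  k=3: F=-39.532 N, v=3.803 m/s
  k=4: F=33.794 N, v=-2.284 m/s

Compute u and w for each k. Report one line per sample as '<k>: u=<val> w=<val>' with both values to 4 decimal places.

k=0: b·v=40.7×(-0.787)=-32.0309; √(2b)=9.0222; u=(-32.0309+(-1.409))/9.0222=-3.7064, w=(-32.0309−(-1.409))/9.0222=-3.3941
k=1: b·v=40.7×(-3.894)=-158.4858; √(2b)=9.0222; u=(-158.4858+(-2.462))/9.0222=-17.8391, w=(-158.4858−(-2.462))/9.0222=-17.2933
k=2: b·v=40.7×(-1.231)=-50.1017; √(2b)=9.0222; u=(-50.1017+(-29.647))/9.0222=-8.8392, w=(-50.1017−(-29.647))/9.0222=-2.2672
k=3: b·v=40.7×3.803=154.7821; √(2b)=9.0222; u=(154.7821+(-39.532))/9.0222=12.7741, w=(154.7821−(-39.532))/9.0222=21.5373
k=4: b·v=40.7×(-2.284)=-92.9588; √(2b)=9.0222; u=(-92.9588+33.794)/9.0222=-6.5577, w=(-92.9588−33.794)/9.0222=-14.0490

0: u=-3.7064 w=-3.3941
1: u=-17.8391 w=-17.2933
2: u=-8.8392 w=-2.2672
3: u=12.7741 w=21.5373
4: u=-6.5577 w=-14.0490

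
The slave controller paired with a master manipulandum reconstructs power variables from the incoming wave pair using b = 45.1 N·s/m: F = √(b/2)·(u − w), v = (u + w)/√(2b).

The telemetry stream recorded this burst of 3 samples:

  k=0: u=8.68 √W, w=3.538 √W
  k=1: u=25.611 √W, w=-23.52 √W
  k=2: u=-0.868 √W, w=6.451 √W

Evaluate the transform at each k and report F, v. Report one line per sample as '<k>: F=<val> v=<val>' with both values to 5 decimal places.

0: F=24.41773 v=1.28646
1: F=233.30759 v=0.22017
2: F=-34.75562 v=0.58785

k=0: u−w=5.14200, u+w=12.21800; √(b/2)=4.74868, √(2b)=9.49737; F=4.74868×5.142=24.41773, v=12.21800/9.49737=1.28646
k=1: u−w=49.13100, u+w=2.09100; √(b/2)=4.74868, √(2b)=9.49737; F=4.74868×49.131=233.30759, v=2.09100/9.49737=0.22017
k=2: u−w=-7.31900, u+w=5.58300; √(b/2)=4.74868, √(2b)=9.49737; F=4.74868×(-7.319)=-34.75562, v=5.58300/9.49737=0.58785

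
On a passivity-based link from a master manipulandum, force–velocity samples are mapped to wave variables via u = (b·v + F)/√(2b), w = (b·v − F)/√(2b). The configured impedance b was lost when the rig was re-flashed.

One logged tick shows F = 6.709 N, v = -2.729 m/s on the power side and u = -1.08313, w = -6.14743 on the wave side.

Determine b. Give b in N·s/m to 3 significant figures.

b = 3.51 N·s/m

u + w = -7.23056;  u + w = √(2b)·v, so √(2b) = -7.23056/(-2.729) = 2.64953.
b = (√(2b))²/2 = 7.01999/2 = 3.51000.
(Check via u − w = 2F/√(2b): u − w = 5.06430, 2F/√(2b) = 5.06430.)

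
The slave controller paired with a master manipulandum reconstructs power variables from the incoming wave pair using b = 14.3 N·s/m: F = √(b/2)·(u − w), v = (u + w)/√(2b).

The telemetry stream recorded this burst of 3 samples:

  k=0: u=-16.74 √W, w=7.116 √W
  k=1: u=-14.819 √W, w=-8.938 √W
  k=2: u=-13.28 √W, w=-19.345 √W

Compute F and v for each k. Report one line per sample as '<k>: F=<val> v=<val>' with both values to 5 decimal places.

k=0: u−w=-23.85600, u+w=-9.62400; √(b/2)=2.67395, √(2b)=5.34790; F=2.67395×(-23.856)=-63.78971, v=-9.62400/5.34790=-1.79959
k=1: u−w=-5.88100, u+w=-23.75700; √(b/2)=2.67395, √(2b)=5.34790; F=2.67395×(-5.881)=-15.72549, v=-23.75700/5.34790=-4.44231
k=2: u−w=6.06500, u+w=-32.62500; √(b/2)=2.67395, √(2b)=5.34790; F=2.67395×6.065=16.21750, v=-32.62500/5.34790=-6.10053

0: F=-63.78971 v=-1.79959
1: F=-15.72549 v=-4.44231
2: F=16.21750 v=-6.10053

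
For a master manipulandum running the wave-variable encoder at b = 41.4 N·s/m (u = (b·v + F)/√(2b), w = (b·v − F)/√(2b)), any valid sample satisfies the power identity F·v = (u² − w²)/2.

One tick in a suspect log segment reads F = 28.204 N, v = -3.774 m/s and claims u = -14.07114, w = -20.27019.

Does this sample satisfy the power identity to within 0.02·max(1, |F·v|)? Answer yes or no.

yes

F·v = 28.204×(-3.774) = -106.4419 W.
(u² − w²)/2 = (197.9970 − 410.8806)/2 = -106.4418 W.
|Δ| = 0.0001;  2% of max(1, |F·v|) = 2.1288.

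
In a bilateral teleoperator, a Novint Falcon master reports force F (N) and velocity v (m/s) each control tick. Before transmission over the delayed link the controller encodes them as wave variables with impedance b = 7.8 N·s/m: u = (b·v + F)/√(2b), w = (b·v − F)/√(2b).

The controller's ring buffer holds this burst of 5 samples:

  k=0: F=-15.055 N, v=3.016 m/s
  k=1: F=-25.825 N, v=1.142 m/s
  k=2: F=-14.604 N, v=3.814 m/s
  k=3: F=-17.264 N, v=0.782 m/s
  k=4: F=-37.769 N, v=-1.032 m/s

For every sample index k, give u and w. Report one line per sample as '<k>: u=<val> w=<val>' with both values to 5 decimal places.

0: u=2.14442 w=9.76782
1: u=-4.28323 w=8.79377
2: u=3.83454 w=11.22956
3: u=-2.82666 w=5.91531
4: u=-11.60057 w=7.52450

k=0: b·v=7.8×3.016=23.52480; √(2b)=3.94968; u=(23.52480+(-15.055))/3.94968=2.14442, w=(23.52480−(-15.055))/3.94968=9.76782
k=1: b·v=7.8×1.142=8.90760; √(2b)=3.94968; u=(8.90760+(-25.825))/3.94968=-4.28323, w=(8.90760−(-25.825))/3.94968=8.79377
k=2: b·v=7.8×3.814=29.74920; √(2b)=3.94968; u=(29.74920+(-14.604))/3.94968=3.83454, w=(29.74920−(-14.604))/3.94968=11.22956
k=3: b·v=7.8×0.782=6.09960; √(2b)=3.94968; u=(6.09960+(-17.264))/3.94968=-2.82666, w=(6.09960−(-17.264))/3.94968=5.91531
k=4: b·v=7.8×(-1.032)=-8.04960; √(2b)=3.94968; u=(-8.04960+(-37.769))/3.94968=-11.60057, w=(-8.04960−(-37.769))/3.94968=7.52450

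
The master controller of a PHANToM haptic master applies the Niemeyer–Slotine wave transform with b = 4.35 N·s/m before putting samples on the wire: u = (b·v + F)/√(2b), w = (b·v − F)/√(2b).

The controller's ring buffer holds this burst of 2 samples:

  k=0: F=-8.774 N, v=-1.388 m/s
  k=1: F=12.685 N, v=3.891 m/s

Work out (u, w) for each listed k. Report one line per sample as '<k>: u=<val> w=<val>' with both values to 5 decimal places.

k=0: b·v=4.35×(-1.388)=-6.03780; √(2b)=2.94958; u=(-6.03780+(-8.774))/2.94958=-5.02167, w=(-6.03780−(-8.774))/2.94958=0.92766
k=1: b·v=4.35×3.891=16.92585; √(2b)=2.94958; u=(16.92585+12.685)/2.94958=10.03902, w=(16.92585−12.685)/2.94958=1.43778

0: u=-5.02167 w=0.92766
1: u=10.03902 w=1.43778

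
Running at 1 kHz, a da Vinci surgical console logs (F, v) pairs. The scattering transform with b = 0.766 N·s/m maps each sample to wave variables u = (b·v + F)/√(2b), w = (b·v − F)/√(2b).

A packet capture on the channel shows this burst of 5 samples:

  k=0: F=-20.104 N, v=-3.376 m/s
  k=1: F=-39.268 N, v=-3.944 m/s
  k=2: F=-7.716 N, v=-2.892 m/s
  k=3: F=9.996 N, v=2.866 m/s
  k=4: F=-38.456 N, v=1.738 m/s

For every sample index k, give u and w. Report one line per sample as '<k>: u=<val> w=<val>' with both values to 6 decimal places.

0: u=-18.331813 w=14.153203
1: u=-34.166391 w=29.284744
2: u=-8.023715 w=4.444171
3: u=9.849692 w=-6.302329
4: u=-29.993937 w=32.145129

k=0: b·v=0.766×(-3.376)=-2.586016; √(2b)=1.237740; u=(-2.586016+(-20.104))/1.237740=-18.331813, w=(-2.586016−(-20.104))/1.237740=14.153203
k=1: b·v=0.766×(-3.944)=-3.021104; √(2b)=1.237740; u=(-3.021104+(-39.268))/1.237740=-34.166391, w=(-3.021104−(-39.268))/1.237740=29.284744
k=2: b·v=0.766×(-2.892)=-2.215272; √(2b)=1.237740; u=(-2.215272+(-7.716))/1.237740=-8.023715, w=(-2.215272−(-7.716))/1.237740=4.444171
k=3: b·v=0.766×2.866=2.195356; √(2b)=1.237740; u=(2.195356+9.996)/1.237740=9.849692, w=(2.195356−9.996)/1.237740=-6.302329
k=4: b·v=0.766×1.738=1.331308; √(2b)=1.237740; u=(1.331308+(-38.456))/1.237740=-29.993937, w=(1.331308−(-38.456))/1.237740=32.145129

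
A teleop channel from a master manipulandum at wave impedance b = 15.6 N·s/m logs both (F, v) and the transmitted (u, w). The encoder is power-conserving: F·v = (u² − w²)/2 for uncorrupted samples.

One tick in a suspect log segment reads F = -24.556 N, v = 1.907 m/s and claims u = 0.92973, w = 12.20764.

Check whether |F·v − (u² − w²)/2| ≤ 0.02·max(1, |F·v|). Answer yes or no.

no

F·v = (-24.556)×1.907 = -46.82829 W.
(u² − w²)/2 = (0.86440 − 149.02647)/2 = -74.08104 W.
|Δ| = 27.25275;  2% of max(1, |F·v|) = 0.93657.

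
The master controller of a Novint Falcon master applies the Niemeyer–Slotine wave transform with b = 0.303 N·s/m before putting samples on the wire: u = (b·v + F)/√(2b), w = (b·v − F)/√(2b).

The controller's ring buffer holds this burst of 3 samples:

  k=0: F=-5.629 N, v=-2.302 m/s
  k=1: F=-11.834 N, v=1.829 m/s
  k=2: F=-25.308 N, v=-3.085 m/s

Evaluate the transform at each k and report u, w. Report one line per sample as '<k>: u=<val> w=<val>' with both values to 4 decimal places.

k=0: b·v=0.303×(-2.302)=-0.6975; √(2b)=0.7785; u=(-0.6975+(-5.629))/0.7785=-8.1270, w=(-0.6975−(-5.629))/0.7785=6.3349
k=1: b·v=0.303×1.829=0.5542; √(2b)=0.7785; u=(0.5542+(-11.834))/0.7785=-14.4899, w=(0.5542−(-11.834))/0.7785=15.9137
k=2: b·v=0.303×(-3.085)=-0.9348; √(2b)=0.7785; u=(-0.9348+(-25.308))/0.7785=-33.7111, w=(-0.9348−(-25.308))/0.7785=31.3096

0: u=-8.1270 w=6.3349
1: u=-14.4899 w=15.9137
2: u=-33.7111 w=31.3096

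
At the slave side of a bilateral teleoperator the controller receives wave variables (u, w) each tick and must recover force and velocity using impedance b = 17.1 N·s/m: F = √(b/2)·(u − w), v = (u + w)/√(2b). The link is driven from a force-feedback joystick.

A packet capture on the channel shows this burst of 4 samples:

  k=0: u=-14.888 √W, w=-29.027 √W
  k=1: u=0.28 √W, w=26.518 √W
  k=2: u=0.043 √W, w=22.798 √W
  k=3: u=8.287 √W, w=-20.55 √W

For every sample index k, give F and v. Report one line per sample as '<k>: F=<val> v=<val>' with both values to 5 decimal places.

0: F=41.34298 v=-7.50931
1: F=-76.72092 v=4.58236
2: F=-66.53649 v=3.90573
3: F=84.32049 v=-2.09693

k=0: u−w=14.13900, u+w=-43.91500; √(b/2)=2.92404, √(2b)=5.84808; F=2.92404×14.139=41.34298, v=-43.91500/5.84808=-7.50931
k=1: u−w=-26.23800, u+w=26.79800; √(b/2)=2.92404, √(2b)=5.84808; F=2.92404×(-26.238)=-76.72092, v=26.79800/5.84808=4.58236
k=2: u−w=-22.75500, u+w=22.84100; √(b/2)=2.92404, √(2b)=5.84808; F=2.92404×(-22.755)=-66.53649, v=22.84100/5.84808=3.90573
k=3: u−w=28.83700, u+w=-12.26300; √(b/2)=2.92404, √(2b)=5.84808; F=2.92404×28.837=84.32049, v=-12.26300/5.84808=-2.09693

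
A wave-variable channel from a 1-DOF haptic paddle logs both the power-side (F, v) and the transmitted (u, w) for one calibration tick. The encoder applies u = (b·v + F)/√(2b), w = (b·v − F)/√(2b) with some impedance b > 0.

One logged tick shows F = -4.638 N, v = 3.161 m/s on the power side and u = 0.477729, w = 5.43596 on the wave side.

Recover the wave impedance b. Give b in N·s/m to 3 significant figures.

b = 1.75 N·s/m

u + w = 5.913689;  u + w = √(2b)·v, so √(2b) = 5.913689/3.161 = 1.870829.
b = (√(2b))²/2 = 3.499999/2 = 1.750000.
(Check via u − w = 2F/√(2b): u − w = -4.958231, 2F/√(2b) = -4.958231.)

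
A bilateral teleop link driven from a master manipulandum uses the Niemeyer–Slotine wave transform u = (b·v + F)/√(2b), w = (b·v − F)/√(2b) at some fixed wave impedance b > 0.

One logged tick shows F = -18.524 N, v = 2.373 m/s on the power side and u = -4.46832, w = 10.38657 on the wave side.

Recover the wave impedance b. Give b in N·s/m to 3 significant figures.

u + w = 5.9183;  u + w = √(2b)·v, so √(2b) = 5.9183/2.373 = 2.4940.
b = (√(2b))²/2 = 6.2200/2 = 3.1100.
(Check via u − w = 2F/√(2b): u − w = -14.8549, 2F/√(2b) = -14.8549.)

b = 3.11 N·s/m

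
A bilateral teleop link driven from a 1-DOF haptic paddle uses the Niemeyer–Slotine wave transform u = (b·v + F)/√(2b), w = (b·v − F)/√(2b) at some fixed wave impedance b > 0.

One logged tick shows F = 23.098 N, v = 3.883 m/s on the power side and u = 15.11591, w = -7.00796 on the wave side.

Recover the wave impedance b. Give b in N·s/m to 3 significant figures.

u + w = 8.10795;  u + w = √(2b)·v, so √(2b) = 8.10795/3.883 = 2.08806.
b = (√(2b))²/2 = 4.36001/2 = 2.18000.
(Check via u − w = 2F/√(2b): u − w = 22.12387, 2F/√(2b) = 22.12385.)

b = 2.18 N·s/m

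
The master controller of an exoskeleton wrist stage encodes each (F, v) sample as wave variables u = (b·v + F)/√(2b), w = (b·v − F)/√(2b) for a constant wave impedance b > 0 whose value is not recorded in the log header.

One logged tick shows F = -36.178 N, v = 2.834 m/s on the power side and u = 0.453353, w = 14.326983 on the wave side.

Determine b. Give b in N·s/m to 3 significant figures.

u + w = 14.780336;  u + w = √(2b)·v, so √(2b) = 14.780336/2.834 = 5.215362.
b = (√(2b))²/2 = 27.200001/2 = 13.600001.
(Check via u − w = 2F/√(2b): u − w = -13.873630, 2F/√(2b) = -13.873629.)

b = 13.6 N·s/m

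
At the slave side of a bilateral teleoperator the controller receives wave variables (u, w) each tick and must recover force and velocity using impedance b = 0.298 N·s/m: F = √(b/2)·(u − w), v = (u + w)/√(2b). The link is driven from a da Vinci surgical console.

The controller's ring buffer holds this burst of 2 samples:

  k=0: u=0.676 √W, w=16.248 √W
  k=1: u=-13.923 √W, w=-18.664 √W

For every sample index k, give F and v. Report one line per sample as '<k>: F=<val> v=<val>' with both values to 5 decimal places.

0: F=-6.01087 v=21.92199
1: F=1.83005 v=-42.21057

k=0: u−w=-15.57200, u+w=16.92400; √(b/2)=0.38601, √(2b)=0.77201; F=0.38601×(-15.572)=-6.01087, v=16.92400/0.77201=21.92199
k=1: u−w=4.74100, u+w=-32.58700; √(b/2)=0.38601, √(2b)=0.77201; F=0.38601×4.741=1.83005, v=-32.58700/0.77201=-42.21057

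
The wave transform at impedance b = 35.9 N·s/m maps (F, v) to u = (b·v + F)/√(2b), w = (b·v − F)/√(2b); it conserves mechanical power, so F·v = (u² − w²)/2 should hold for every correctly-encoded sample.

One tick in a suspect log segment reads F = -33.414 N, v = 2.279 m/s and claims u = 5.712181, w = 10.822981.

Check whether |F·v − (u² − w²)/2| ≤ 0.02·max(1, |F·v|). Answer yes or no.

F·v = (-33.414)×2.279 = -76.150506 W.
(u² − w²)/2 = (32.629012 − 117.136918)/2 = -42.253953 W.
|Δ| = 33.896553;  2% of max(1, |F·v|) = 1.523010.

no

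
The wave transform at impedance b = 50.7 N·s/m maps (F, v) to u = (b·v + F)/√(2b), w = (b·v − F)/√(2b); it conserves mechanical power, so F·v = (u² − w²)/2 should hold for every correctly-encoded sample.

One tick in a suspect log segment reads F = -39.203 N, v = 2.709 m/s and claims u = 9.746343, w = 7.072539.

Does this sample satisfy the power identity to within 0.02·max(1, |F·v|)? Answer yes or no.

no

F·v = (-39.203)×2.709 = -106.200927 W.
(u² − w²)/2 = (94.991202 − 50.020808)/2 = 22.485197 W.
|Δ| = 128.686124;  2% of max(1, |F·v|) = 2.124019.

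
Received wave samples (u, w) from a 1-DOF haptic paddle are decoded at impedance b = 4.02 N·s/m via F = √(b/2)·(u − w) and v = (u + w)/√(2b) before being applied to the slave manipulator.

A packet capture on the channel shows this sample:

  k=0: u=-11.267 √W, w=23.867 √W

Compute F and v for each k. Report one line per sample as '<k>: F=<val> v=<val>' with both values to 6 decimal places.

0: F=-49.811042 v=4.443677

k=0: u−w=-35.134000, u+w=12.600000; √(b/2)=1.417745, √(2b)=2.835489; F=1.417745×(-35.134)=-49.811042, v=12.600000/2.835489=4.443677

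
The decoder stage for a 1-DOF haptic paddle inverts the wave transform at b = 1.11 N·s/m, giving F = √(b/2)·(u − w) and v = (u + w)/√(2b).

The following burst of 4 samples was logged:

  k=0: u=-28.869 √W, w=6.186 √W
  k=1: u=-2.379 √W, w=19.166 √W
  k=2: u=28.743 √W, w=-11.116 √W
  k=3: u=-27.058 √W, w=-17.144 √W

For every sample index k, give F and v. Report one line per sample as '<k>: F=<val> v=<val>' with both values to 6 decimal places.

k=0: u−w=-35.055000, u+w=-22.683000; √(b/2)=0.744983, √(2b)=1.489966; F=0.744983×(-35.055)=-26.115387, v=-22.683000/1.489966=-15.223833
k=1: u−w=-21.545000, u+w=16.787000; √(b/2)=0.744983, √(2b)=1.489966; F=0.744983×(-21.545)=-16.050664, v=16.787000/1.489966=11.266697
k=2: u−w=39.859000, u+w=17.627000; √(b/2)=0.744983, √(2b)=1.489966; F=0.744983×39.859=29.694286, v=17.627000/1.489966=11.830468
k=3: u−w=-9.914000, u+w=-44.202000; √(b/2)=0.744983, √(2b)=1.489966; F=0.744983×(-9.914)=-7.385764, v=-44.202000/1.489966=-29.666440

0: F=-26.115387 v=-15.223833
1: F=-16.050664 v=11.266697
2: F=29.694286 v=11.830468
3: F=-7.385764 v=-29.666440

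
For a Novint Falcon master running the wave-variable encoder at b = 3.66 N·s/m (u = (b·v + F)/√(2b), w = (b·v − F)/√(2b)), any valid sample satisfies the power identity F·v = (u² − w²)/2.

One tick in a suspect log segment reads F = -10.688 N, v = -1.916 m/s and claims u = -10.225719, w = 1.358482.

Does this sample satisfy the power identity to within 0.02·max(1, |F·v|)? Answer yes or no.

F·v = (-10.688)×(-1.916) = 20.478208 W.
(u² − w²)/2 = (104.565329 − 1.845473)/2 = 51.359928 W.
|Δ| = 30.881720;  2% of max(1, |F·v|) = 0.409564.

no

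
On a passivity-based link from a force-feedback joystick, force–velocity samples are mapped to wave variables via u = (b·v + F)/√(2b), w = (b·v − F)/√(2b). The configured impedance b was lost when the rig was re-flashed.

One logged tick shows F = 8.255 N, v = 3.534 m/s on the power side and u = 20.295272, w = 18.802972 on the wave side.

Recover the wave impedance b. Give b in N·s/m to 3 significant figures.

b = 61.2 N·s/m

u + w = 39.098244;  u + w = √(2b)·v, so √(2b) = 39.098244/3.534 = 11.063453.
b = (√(2b))²/2 = 122.399999/2 = 61.200000.
(Check via u − w = 2F/√(2b): u − w = 1.492300, 2F/√(2b) = 1.492301.)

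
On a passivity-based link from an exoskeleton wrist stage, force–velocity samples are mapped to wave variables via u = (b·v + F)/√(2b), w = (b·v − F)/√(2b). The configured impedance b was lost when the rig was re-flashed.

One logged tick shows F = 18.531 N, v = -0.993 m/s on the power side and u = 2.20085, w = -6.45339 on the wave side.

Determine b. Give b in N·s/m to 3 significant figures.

b = 9.17 N·s/m

u + w = -4.25254;  u + w = √(2b)·v, so √(2b) = -4.25254/(-0.993) = 4.28252.
b = (√(2b))²/2 = 18.33996/2 = 9.16998.
(Check via u − w = 2F/√(2b): u − w = 8.65424, 2F/√(2b) = 8.65426.)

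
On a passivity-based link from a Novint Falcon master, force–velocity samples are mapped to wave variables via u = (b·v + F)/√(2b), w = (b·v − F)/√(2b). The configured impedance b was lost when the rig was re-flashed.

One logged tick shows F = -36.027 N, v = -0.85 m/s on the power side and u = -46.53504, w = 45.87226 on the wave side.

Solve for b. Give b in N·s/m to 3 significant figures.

b = 0.304 N·s/m

u + w = -0.66278;  u + w = √(2b)·v, so √(2b) = -0.66278/(-0.85) = 0.77974.
b = (√(2b))²/2 = 0.60800/2 = 0.30400.
(Check via u − w = 2F/√(2b): u − w = -92.40730, 2F/√(2b) = -92.40759.)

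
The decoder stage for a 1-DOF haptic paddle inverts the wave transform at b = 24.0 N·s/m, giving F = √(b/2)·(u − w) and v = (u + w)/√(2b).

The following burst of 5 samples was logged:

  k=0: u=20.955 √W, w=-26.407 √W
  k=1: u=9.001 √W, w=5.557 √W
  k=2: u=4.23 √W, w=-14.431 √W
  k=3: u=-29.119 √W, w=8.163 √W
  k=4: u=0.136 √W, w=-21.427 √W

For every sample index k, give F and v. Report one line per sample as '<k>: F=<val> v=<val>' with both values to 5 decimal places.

0: F=164.06678 v=-0.78693
1: F=11.93037 v=2.10127
2: F=64.64360 v=-1.47239
3: F=-129.14864 v=-3.02474
4: F=74.69642 v=-3.07309

k=0: u−w=47.36200, u+w=-5.45200; √(b/2)=3.46410, √(2b)=6.92820; F=3.46410×47.362=164.06678, v=-5.45200/6.92820=-0.78693
k=1: u−w=3.44400, u+w=14.55800; √(b/2)=3.46410, √(2b)=6.92820; F=3.46410×3.444=11.93037, v=14.55800/6.92820=2.10127
k=2: u−w=18.66100, u+w=-10.20100; √(b/2)=3.46410, √(2b)=6.92820; F=3.46410×18.661=64.64360, v=-10.20100/6.92820=-1.47239
k=3: u−w=-37.28200, u+w=-20.95600; √(b/2)=3.46410, √(2b)=6.92820; F=3.46410×(-37.282)=-129.14864, v=-20.95600/6.92820=-3.02474
k=4: u−w=21.56300, u+w=-21.29100; √(b/2)=3.46410, √(2b)=6.92820; F=3.46410×21.563=74.69642, v=-21.29100/6.92820=-3.07309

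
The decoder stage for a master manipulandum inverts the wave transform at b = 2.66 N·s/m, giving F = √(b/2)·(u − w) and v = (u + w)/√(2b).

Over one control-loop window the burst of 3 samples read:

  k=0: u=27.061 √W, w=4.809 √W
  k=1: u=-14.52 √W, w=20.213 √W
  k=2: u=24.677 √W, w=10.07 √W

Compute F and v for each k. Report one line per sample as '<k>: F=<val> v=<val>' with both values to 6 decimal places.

k=0: u−w=22.252000, u+w=31.870000; √(b/2)=1.153256, √(2b)=2.306513; F=1.153256×22.252=25.662258, v=31.870000/2.306513=13.817397
k=1: u−w=-34.733000, u+w=5.693000; √(b/2)=1.153256, √(2b)=2.306513; F=1.153256×(-34.733)=-40.056050, v=5.693000/2.306513=2.468229
k=2: u−w=14.607000, u+w=34.747000; √(b/2)=1.153256, √(2b)=2.306513; F=1.153256×14.607=16.845614, v=34.747000/2.306513=15.064735

0: F=25.662258 v=13.817397
1: F=-40.056050 v=2.468229
2: F=16.845614 v=15.064735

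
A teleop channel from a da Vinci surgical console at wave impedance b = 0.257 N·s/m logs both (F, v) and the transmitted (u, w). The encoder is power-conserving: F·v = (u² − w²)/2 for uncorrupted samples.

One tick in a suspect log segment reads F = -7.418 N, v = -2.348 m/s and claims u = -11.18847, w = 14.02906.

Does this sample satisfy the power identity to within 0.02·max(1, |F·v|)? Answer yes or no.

no

F·v = (-7.418)×(-2.348) = 17.4175 W.
(u² − w²)/2 = (125.1819 − 196.8145)/2 = -35.8163 W.
|Δ| = 53.2338;  2% of max(1, |F·v|) = 0.3483.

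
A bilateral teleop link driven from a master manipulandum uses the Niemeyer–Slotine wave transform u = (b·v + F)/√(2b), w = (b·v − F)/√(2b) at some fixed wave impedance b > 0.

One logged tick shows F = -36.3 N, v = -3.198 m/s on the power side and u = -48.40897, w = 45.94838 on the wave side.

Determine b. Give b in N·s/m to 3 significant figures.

b = 0.296 N·s/m

u + w = -2.46059;  u + w = √(2b)·v, so √(2b) = -2.46059/(-3.198) = 0.76942.
b = (√(2b))²/2 = 0.59200/2 = 0.29600.
(Check via u − w = 2F/√(2b): u − w = -94.35735, 2F/√(2b) = -94.35737.)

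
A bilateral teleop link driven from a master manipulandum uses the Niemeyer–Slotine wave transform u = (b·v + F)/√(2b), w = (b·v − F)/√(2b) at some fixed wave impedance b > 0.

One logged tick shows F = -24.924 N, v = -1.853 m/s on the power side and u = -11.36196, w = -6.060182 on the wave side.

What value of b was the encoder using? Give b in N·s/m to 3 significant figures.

u + w = -17.422142;  u + w = √(2b)·v, so √(2b) = -17.422142/(-1.853) = 9.402127.
b = (√(2b))²/2 = 88.399999/2 = 44.199999.
(Check via u − w = 2F/√(2b): u − w = -5.301778, 2F/√(2b) = -5.301779.)

b = 44.2 N·s/m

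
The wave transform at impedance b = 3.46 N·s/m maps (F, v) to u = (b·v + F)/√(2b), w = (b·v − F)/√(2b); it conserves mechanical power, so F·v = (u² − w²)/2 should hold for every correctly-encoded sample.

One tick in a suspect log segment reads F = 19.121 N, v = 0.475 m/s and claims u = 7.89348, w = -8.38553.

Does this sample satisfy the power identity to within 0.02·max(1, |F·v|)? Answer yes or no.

F·v = 19.121×0.475 = 9.0825 W.
(u² − w²)/2 = (62.3070 − 70.3171)/2 = -4.0050 W.
|Δ| = 13.0875;  2% of max(1, |F·v|) = 0.1816.

no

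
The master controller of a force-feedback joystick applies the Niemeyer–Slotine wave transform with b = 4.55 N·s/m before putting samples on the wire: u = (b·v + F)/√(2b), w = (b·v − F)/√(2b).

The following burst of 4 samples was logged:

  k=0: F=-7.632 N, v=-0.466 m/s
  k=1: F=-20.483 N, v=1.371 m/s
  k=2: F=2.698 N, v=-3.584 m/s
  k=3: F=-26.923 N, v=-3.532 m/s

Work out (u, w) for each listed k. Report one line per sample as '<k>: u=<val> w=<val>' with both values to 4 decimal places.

k=0: b·v=4.55×(-0.466)=-2.1203; √(2b)=3.0166; u=(-2.1203+(-7.632))/3.0166=-3.2329, w=(-2.1203−(-7.632))/3.0166=1.8271
k=1: b·v=4.55×1.371=6.2380; √(2b)=3.0166; u=(6.2380+(-20.483))/3.0166=-4.7222, w=(6.2380−(-20.483))/3.0166=8.8579
k=2: b·v=4.55×(-3.584)=-16.3072; √(2b)=3.0166; u=(-16.3072+2.698)/3.0166=-4.5114, w=(-16.3072−2.698)/3.0166=-6.3002
k=3: b·v=4.55×(-3.532)=-16.0706; √(2b)=3.0166; u=(-16.0706+(-26.923))/3.0166=-14.2522, w=(-16.0706−(-26.923))/3.0166=3.5975

0: u=-3.2329 w=1.8271
1: u=-4.7222 w=8.8579
2: u=-4.5114 w=-6.3002
3: u=-14.2522 w=3.5975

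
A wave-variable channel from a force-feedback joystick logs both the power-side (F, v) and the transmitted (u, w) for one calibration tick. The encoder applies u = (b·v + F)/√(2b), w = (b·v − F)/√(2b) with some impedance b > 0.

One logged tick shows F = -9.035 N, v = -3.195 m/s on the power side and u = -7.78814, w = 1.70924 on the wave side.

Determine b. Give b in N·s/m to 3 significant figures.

u + w = -6.0789;  u + w = √(2b)·v, so √(2b) = -6.0789/(-3.195) = 1.9026.
b = (√(2b))²/2 = 3.6200/2 = 1.8100.
(Check via u − w = 2F/√(2b): u − w = -9.4974, 2F/√(2b) = -9.4974.)

b = 1.81 N·s/m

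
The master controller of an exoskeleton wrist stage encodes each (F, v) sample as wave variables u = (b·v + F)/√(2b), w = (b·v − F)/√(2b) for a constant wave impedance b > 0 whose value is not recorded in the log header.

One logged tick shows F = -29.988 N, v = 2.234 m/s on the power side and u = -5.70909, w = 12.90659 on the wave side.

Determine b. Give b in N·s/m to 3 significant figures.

b = 5.19 N·s/m

u + w = 7.1975;  u + w = √(2b)·v, so √(2b) = 7.1975/2.234 = 3.2218.
b = (√(2b))²/2 = 10.3800/2 = 5.1900.
(Check via u − w = 2F/√(2b): u − w = -18.6157, 2F/√(2b) = -18.6157.)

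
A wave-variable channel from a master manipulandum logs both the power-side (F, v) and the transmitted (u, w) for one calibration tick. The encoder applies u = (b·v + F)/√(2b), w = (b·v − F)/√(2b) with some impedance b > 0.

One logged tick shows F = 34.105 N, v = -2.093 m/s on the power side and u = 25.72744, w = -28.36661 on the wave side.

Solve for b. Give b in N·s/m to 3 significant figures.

b = 0.795 N·s/m

u + w = -2.6392;  u + w = √(2b)·v, so √(2b) = -2.6392/(-2.093) = 1.2610.
b = (√(2b))²/2 = 1.5900/2 = 0.7950.
(Check via u − w = 2F/√(2b): u − w = 54.0941, 2F/√(2b) = 54.0941.)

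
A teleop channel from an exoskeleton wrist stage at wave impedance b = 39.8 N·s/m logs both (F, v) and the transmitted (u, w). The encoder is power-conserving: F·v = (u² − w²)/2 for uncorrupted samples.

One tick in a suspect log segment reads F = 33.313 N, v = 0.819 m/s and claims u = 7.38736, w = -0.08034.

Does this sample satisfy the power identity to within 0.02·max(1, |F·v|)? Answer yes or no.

F·v = 33.313×0.819 = 27.2833 W.
(u² − w²)/2 = (54.5731 − 0.0065)/2 = 27.2833 W.
|Δ| = 0.0000;  2% of max(1, |F·v|) = 0.5457.

yes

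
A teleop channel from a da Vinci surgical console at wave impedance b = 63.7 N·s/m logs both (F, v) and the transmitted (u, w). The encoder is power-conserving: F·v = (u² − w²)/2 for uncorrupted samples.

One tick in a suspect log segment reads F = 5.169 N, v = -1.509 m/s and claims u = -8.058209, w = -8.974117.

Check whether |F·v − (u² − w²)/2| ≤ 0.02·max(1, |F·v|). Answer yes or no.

yes

F·v = 5.169×(-1.509) = -7.800021 W.
(u² − w²)/2 = (64.934732 − 80.534776)/2 = -7.800022 W.
|Δ| = 0.000001;  2% of max(1, |F·v|) = 0.156000.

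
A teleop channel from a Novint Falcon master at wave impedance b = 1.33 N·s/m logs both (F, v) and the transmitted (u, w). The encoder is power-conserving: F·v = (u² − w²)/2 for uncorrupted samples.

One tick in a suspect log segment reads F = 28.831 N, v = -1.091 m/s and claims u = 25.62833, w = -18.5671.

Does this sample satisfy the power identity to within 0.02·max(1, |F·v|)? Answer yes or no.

F·v = 28.831×(-1.091) = -31.45462 W.
(u² − w²)/2 = (656.81130 − 344.73720)/2 = 156.03705 W.
|Δ| = 187.49167;  2% of max(1, |F·v|) = 0.62909.

no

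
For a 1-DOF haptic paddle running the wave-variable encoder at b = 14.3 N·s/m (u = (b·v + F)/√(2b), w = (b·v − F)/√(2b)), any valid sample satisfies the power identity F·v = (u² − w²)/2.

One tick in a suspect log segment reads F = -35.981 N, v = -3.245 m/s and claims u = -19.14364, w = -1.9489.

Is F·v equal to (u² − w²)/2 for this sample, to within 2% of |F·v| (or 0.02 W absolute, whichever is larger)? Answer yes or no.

no

F·v = (-35.981)×(-3.245) = 116.75835 W.
(u² − w²)/2 = (366.47895 − 3.79821)/2 = 181.34037 W.
|Δ| = 64.58203;  2% of max(1, |F·v|) = 2.33517.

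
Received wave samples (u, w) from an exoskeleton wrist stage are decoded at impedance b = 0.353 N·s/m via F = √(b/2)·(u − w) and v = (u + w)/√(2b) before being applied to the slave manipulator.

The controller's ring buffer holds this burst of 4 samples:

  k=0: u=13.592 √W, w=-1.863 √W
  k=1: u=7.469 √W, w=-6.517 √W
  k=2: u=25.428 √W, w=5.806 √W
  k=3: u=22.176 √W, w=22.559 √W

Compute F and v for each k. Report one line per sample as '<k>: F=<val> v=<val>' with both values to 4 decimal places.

k=0: u−w=15.4550, u+w=11.7290; √(b/2)=0.4201, √(2b)=0.8402; F=0.4201×15.455=6.4929, v=11.7290/0.8402=13.9591
k=1: u−w=13.9860, u+w=0.9520; √(b/2)=0.4201, √(2b)=0.8402; F=0.4201×13.986=5.8758, v=0.9520/0.8402=1.1330
k=2: u−w=19.6220, u+w=31.2340; √(b/2)=0.4201, √(2b)=0.8402; F=0.4201×19.622=8.2436, v=31.2340/0.8402=37.1728
k=3: u−w=-0.3830, u+w=44.7350; √(b/2)=0.4201, √(2b)=0.8402; F=0.4201×(-0.383)=-0.1609, v=44.7350/0.8402=53.2409

0: F=6.4929 v=13.9591
1: F=5.8758 v=1.1330
2: F=8.2436 v=37.1728
3: F=-0.1609 v=53.2409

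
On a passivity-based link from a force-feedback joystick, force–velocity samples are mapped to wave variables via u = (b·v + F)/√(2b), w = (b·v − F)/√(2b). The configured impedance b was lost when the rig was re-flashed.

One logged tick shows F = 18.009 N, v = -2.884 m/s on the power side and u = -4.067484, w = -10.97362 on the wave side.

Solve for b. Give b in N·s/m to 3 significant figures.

b = 13.6 N·s/m

u + w = -15.041104;  u + w = √(2b)·v, so √(2b) = -15.041104/(-2.884) = 5.215362.
b = (√(2b))²/2 = 27.200001/2 = 13.600000.
(Check via u − w = 2F/√(2b): u − w = 6.906136, 2F/√(2b) = 6.906136.)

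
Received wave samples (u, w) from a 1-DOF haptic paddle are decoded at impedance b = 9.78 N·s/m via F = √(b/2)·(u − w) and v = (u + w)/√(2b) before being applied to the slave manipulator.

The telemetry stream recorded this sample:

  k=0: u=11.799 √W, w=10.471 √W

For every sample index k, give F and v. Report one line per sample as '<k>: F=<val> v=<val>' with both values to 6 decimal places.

0: F=2.936652 v=5.035421

k=0: u−w=1.328000, u+w=22.270000; √(b/2)=2.211334, √(2b)=4.422669; F=2.211334×1.328=2.936652, v=22.270000/4.422669=5.035421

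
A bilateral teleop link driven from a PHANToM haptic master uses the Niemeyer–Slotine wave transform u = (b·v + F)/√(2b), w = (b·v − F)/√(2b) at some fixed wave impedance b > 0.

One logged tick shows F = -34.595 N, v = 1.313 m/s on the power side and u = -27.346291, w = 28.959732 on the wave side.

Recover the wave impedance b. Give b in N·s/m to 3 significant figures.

u + w = 1.613441;  u + w = √(2b)·v, so √(2b) = 1.613441/1.313 = 1.228820.
b = (√(2b))²/2 = 1.509999/2 = 0.755000.
(Check via u − w = 2F/√(2b): u − w = -56.306023, 2F/√(2b) = -56.306038.)

b = 0.755 N·s/m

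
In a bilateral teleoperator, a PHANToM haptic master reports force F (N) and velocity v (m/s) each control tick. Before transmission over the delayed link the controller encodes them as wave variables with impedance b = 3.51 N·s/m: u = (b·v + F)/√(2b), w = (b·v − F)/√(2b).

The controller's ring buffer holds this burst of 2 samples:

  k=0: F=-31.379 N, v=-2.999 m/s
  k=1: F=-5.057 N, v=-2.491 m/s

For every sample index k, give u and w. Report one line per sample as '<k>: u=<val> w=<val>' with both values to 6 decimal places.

0: u=-15.816208 w=7.870273
1: u=-5.208629 w=-1.391346

k=0: b·v=3.51×(-2.999)=-10.526490; √(2b)=2.649528; u=(-10.526490+(-31.379))/2.649528=-15.816208, w=(-10.526490−(-31.379))/2.649528=7.870273
k=1: b·v=3.51×(-2.491)=-8.743410; √(2b)=2.649528; u=(-8.743410+(-5.057))/2.649528=-5.208629, w=(-8.743410−(-5.057))/2.649528=-1.391346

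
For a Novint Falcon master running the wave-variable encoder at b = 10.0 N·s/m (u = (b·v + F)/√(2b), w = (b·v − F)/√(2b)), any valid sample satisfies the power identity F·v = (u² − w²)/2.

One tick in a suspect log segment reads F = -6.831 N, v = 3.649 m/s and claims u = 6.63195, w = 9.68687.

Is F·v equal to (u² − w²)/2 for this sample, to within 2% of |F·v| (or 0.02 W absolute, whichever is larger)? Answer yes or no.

F·v = (-6.831)×3.649 = -24.9263 W.
(u² − w²)/2 = (43.9828 − 93.8355)/2 = -24.9263 W.
|Δ| = 0.0000;  2% of max(1, |F·v|) = 0.4985.

yes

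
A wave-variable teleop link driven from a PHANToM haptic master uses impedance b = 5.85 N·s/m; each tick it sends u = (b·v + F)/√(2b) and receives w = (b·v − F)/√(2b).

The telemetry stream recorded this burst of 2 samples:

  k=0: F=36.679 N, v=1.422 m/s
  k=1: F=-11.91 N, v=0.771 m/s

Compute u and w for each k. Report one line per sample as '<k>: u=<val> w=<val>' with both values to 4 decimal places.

k=0: b·v=5.85×1.422=8.3187; √(2b)=3.4205; u=(8.3187+36.679)/3.4205=13.1552, w=(8.3187−36.679)/3.4205=-8.2912
k=1: b·v=5.85×0.771=4.5103; √(2b)=3.4205; u=(4.5103+(-11.91))/3.4205=-2.1633, w=(4.5103−(-11.91))/3.4205=4.8005

0: u=13.1552 w=-8.2912
1: u=-2.1633 w=4.8005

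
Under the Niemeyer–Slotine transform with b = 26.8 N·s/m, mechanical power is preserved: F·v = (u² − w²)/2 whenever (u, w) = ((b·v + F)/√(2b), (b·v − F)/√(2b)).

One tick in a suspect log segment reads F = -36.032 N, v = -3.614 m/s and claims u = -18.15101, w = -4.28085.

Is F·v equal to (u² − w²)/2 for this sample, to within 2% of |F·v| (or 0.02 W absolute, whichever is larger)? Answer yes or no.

no

F·v = (-36.032)×(-3.614) = 130.21965 W.
(u² − w²)/2 = (329.45916 − 18.32568)/2 = 155.56674 W.
|Δ| = 25.34710;  2% of max(1, |F·v|) = 2.60439.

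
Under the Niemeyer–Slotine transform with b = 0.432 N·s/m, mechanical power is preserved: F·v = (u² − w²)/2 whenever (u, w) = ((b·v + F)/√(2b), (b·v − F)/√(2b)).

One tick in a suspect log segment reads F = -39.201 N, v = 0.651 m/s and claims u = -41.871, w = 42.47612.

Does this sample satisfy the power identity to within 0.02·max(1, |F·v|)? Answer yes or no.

yes

F·v = (-39.201)×0.651 = -25.51985 W.
(u² − w²)/2 = (1753.18064 − 1804.22077)/2 = -25.52006 W.
|Δ| = 0.00021;  2% of max(1, |F·v|) = 0.51040.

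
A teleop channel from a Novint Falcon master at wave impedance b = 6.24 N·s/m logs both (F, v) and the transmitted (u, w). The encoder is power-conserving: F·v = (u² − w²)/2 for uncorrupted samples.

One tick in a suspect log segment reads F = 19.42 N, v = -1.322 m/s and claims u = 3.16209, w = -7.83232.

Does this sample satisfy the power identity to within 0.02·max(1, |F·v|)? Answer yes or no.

F·v = 19.42×(-1.322) = -25.6732 W.
(u² − w²)/2 = (9.9988 − 61.3452)/2 = -25.6732 W.
|Δ| = 0.0000;  2% of max(1, |F·v|) = 0.5135.

yes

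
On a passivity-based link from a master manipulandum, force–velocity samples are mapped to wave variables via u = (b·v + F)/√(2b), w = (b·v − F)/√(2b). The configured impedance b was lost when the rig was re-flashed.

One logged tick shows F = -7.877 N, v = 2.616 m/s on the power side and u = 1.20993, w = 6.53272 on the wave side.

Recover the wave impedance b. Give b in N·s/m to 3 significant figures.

b = 4.38 N·s/m

u + w = 7.74265;  u + w = √(2b)·v, so √(2b) = 7.74265/2.616 = 2.95973.
b = (√(2b))²/2 = 8.75999/2 = 4.38000.
(Check via u − w = 2F/√(2b): u − w = -5.32279, 2F/√(2b) = -5.32279.)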